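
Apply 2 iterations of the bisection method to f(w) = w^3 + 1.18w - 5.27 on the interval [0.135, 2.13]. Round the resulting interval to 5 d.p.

[1.13250, 1.63125]

f(0.135000) = -5.108240, f(2.130000) = 6.906997 (opposite signs)
step 1: m = 1.132500, f(m) = -2.481155 < 0 → root in [1.132500, 2.130000]
step 2: m = 1.631250, f(m) = 0.995593 > 0 → root in [1.132500, 1.631250]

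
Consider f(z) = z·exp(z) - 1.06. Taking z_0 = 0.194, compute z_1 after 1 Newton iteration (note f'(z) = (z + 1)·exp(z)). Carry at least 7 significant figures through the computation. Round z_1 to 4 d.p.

z_0 = 0.194000: f = -0.824465, f' = 1.449631 → z_1 = 0.194000 - (-0.824465)/(1.449631) = 0.762742

0.7627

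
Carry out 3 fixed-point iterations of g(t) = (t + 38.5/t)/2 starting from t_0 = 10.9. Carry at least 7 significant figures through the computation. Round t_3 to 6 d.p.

t_1 = g(10.900000) = 7.216055
t_2 = g(7.216055) = 6.275690
t_3 = g(6.275690) = 6.205237

6.205237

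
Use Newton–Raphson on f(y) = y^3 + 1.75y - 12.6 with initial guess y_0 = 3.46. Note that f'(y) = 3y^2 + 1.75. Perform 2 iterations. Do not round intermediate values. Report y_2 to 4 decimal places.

2.1483

y_0 = 3.460000: f = 34.876736, f' = 37.664800 → y_1 = 3.460000 - (34.876736)/(37.664800) = 2.534023
y_1 = 2.534023: f = 8.106194, f' = 21.013819 → y_2 = 2.534023 - (8.106194)/(21.013819) = 2.148268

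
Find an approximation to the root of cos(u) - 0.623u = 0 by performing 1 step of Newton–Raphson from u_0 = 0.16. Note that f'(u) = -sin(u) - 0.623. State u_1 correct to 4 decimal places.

u_0 = 0.160000: f = 0.887547, f' = -0.782318 → u_1 = 0.160000 - (0.887547)/(-0.782318) = 1.294509

1.2945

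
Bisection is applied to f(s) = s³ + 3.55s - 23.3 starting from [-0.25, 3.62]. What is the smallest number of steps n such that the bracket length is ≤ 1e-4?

16

Initial width b − a = 3.62 − -0.25 = 3.870000.
After n steps the width is (b−a)/2^n; need (b−a)/2^n ≤ 1e-4.
So n ≥ log₂(3.870000/1e-4) = log₂(38700.0000) ≈ 15.2400.
Hence n = 16.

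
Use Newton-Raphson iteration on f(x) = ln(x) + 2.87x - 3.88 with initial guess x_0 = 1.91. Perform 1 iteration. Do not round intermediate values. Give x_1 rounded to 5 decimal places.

1.24733

f'(x) = 1/x + 2.87
x_0 = 1.910000: f = 2.248803, f' = 3.393560 → x_1 = 1.910000 - (2.248803)/(3.393560) = 1.247332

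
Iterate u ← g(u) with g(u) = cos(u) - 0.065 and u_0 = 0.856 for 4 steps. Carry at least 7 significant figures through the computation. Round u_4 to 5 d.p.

0.72749

u_1 = g(0.856000) = 0.590464
u_2 = g(0.590464) = 0.765683
u_3 = g(0.765683) = 0.655909
u_4 = g(0.655909) = 0.727494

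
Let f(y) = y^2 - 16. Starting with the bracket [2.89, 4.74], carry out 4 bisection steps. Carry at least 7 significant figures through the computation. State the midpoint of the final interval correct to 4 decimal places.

3.9884

f(2.890000) = -7.647900, f(4.740000) = 6.467600 (opposite signs)
step 1: m = 3.815000, f(m) = -1.445775 < 0 → root in [3.815000, 4.740000]
step 2: m = 4.277500, f(m) = 2.297006 > 0 → root in [3.815000, 4.277500]
step 3: m = 4.046250, f(m) = 0.372139 > 0 → root in [3.815000, 4.046250]
step 4: m = 3.930625, f(m) = -0.550187 < 0 → root in [3.930625, 4.046250]
Midpoint of [3.930625, 4.046250] = 3.988438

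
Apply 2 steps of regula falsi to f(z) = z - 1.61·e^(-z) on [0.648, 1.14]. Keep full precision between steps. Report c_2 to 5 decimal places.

0.75618

f(0.648000) = -0.194176, f(1.140000) = 0.625091
step 1: c = 0.764610, f(c) = 0.015130 > 0 → new bracket [0.648000, 0.764610]
step 2: c = 0.756181, f(c) = 0.000356 > 0 → new bracket [0.648000, 0.756181]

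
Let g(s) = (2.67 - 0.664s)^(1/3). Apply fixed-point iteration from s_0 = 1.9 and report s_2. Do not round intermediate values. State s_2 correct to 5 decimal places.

s_1 = g(1.900000) = 1.120922
s_2 = g(1.120922) = 1.244123

1.24412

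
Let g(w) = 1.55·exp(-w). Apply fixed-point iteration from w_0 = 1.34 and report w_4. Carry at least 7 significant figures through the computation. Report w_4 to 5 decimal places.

w_1 = g(1.340000) = 0.405861
w_2 = g(0.405861) = 1.032925
w_3 = g(1.032925) = 0.551745
w_4 = g(0.551745) = 0.892713

0.89271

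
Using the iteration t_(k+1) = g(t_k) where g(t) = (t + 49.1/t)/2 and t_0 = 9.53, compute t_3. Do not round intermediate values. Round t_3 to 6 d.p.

t_1 = g(9.530000) = 7.341076
t_2 = g(7.341076) = 7.014734
t_3 = g(7.014734) = 7.007143

7.007143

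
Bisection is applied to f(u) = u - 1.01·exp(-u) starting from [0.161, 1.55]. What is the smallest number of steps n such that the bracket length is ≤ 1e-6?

Initial width b − a = 1.55 − 0.161 = 1.389000.
After n steps the width is (b−a)/2^n; need (b−a)/2^n ≤ 1e-6.
So n ≥ log₂(1.389000/1e-6) = log₂(1389000.0000) ≈ 20.4056.
Hence n = 21.

21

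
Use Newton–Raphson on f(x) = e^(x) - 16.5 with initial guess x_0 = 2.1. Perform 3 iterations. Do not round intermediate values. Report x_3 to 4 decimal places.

2.8044

f'(x) = e^(x)
x_0 = 2.100000: f = -8.333830, f' = 8.166170 → x_1 = 2.100000 - (-8.333830)/(8.166170) = 3.120531
x_1 = 3.120531: f = 6.158410, f' = 22.658410 → x_2 = 3.120531 - (6.158410)/(22.658410) = 2.848738
x_2 = 2.848738: f = 0.765970, f' = 17.265970 → x_3 = 2.848738 - (0.765970)/(17.265970) = 2.804375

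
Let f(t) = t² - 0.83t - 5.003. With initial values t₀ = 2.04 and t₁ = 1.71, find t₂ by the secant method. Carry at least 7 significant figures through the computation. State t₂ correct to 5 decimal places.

2.90801

Secant update: t_(k+1) = t_k − f(t_k)·(t_k − t_(k-1))/(f(t_k) − f(t_(k-1))).
f(t_0) = -2.534600, f(t_1) = -3.498200
t_2 = 1.710000 - (-3.498200)·(1.710000 - 2.040000)/(-3.498200 - (-2.534600)) = 2.908014; f(t_2) = 1.039892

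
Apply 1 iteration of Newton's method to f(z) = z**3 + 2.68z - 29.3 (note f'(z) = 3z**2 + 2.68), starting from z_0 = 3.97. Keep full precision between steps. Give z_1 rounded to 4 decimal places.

3.0911

z_0 = 3.970000: f = 43.910373, f' = 49.962700 → z_1 = 3.970000 - (43.910373)/(49.962700) = 3.091137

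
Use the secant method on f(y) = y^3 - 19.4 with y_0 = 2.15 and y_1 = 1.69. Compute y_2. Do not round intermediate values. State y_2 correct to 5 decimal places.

Secant update: y_(k+1) = y_k − f(y_k)·(y_k − y_(k-1))/(f(y_k) − f(y_(k-1))).
f(y_0) = -9.461625, f(y_1) = -14.573191
y_2 = 1.690000 - (-14.573191)·(1.690000 - 2.150000)/(-14.573191 - (-9.461625)) = 3.001470; f(y_2) = 7.639722

3.00147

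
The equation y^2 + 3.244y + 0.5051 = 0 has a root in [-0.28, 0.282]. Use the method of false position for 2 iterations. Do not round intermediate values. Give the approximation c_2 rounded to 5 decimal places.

f(-0.280000) = -0.324820, f(0.282000) = 1.499432
step 1: c = -0.179932, f(c) = -0.046225 < 0 → new bracket [-0.179932, 0.282000]
step 2: c = -0.166118, f(c) = -0.006191 < 0 → new bracket [-0.166118, 0.282000]

-0.16612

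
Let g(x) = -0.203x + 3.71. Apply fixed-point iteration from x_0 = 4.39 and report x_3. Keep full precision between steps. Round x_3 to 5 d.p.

x_1 = g(4.390000) = 2.818830
x_2 = g(2.818830) = 3.137778
x_3 = g(3.137778) = 3.073031

3.07303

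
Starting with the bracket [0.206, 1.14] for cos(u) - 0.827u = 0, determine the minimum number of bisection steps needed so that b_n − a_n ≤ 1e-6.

Initial width b − a = 1.14 − 0.206 = 0.934000.
After n steps the width is (b−a)/2^n; need (b−a)/2^n ≤ 1e-6.
So n ≥ log₂(0.934000/1e-6) = log₂(934000.0000) ≈ 19.8331.
Hence n = 20.

20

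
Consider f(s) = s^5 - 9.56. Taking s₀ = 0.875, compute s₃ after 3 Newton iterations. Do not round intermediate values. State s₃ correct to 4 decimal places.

2.5605

f'(s) = 5s⁴
s_0 = 0.875000: f = -9.047091, f' = 2.930908 → s_1 = 0.875000 - (-9.047091)/(2.930908) = 3.961788
s_1 = 3.961788: f = 966.453749, f' = 1231.784551 → s_2 = 3.961788 - (966.453749)/(1231.784551) = 3.177191
s_2 = 3.177191: f = 314.195186, f' = 509.499065 → s_3 = 3.177191 - (314.195186)/(509.499065) = 2.560516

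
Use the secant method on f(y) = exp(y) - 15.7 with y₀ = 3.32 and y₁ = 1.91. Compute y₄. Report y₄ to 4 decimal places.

2.7388

Secant update: y_(k+1) = y_k − f(y_k)·(y_k − y_(k-1))/(f(y_k) − f(y_(k-1))).
f(y_0) = 11.960351, f(y_1) = -8.946911
y_2 = 1.910000 - (-8.946911)·(1.910000 - 3.320000)/(-8.946911 - (11.960351)) = 2.513386; f(y_2) = -3.353337
y_3 = 2.513386 - (-3.353337)·(2.513386 - 1.910000)/(-3.353337 - (-8.946911)) = 2.875114; f(y_3) = 2.027453
y_4 = 2.875114 - (2.027453)·(2.875114 - 2.513386)/(2.027453 - (-3.353337)) = 2.738817; f(y_4) = -0.231325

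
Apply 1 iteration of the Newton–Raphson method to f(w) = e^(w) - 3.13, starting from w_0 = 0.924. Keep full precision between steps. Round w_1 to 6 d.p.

f'(w) = e^(w)
w_0 = 0.924000: f = -0.610652, f' = 2.519348 → w_1 = 0.924000 - (-0.610652)/(2.519348) = 1.166385

1.166385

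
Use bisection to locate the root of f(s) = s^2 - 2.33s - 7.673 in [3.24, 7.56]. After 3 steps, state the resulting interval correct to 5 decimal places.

f(3.240000) = -4.724600, f(7.560000) = 31.865800 (opposite signs)
step 1: m = 5.400000, f(m) = 8.905000 > 0 → root in [3.240000, 5.400000]
step 2: m = 4.320000, f(m) = 0.923800 > 0 → root in [3.240000, 4.320000]
step 3: m = 3.780000, f(m) = -2.192000 < 0 → root in [3.780000, 4.320000]

[3.78000, 4.32000]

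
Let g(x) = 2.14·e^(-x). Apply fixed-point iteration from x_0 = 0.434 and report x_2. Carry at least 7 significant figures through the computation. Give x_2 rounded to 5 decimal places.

0.53487

x_1 = g(0.434000) = 1.386532
x_2 = g(1.386532) = 0.534873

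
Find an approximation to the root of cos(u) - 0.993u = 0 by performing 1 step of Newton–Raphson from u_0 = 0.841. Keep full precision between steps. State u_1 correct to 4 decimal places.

f'(u) = -sin(u) - 0.993
u_0 = 0.841000: f = -0.168395, f' = -1.738310 → u_1 = 0.841000 - (-0.168395)/(-1.738310) = 0.744127

0.7441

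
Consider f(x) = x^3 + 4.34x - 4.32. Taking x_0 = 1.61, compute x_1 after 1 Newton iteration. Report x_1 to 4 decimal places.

1.0454

Newton update: x ← x − f(x)/f'(x).
f'(x) = 3x^2 + 4.34
x_0 = 1.610000: f = 6.840681, f' = 12.116300 → x_1 = 1.610000 - (6.840681)/(12.116300) = 1.045415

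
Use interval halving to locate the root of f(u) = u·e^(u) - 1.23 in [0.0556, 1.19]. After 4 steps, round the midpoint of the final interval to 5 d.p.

0.65825

f(0.055600) = -1.171221, f(1.190000) = 2.681627 (opposite signs)
step 1: m = 0.622800, f(m) = -0.069013 < 0 → root in [0.622800, 1.190000]
step 2: m = 0.906400, f(m) = 1.013698 > 0 → root in [0.622800, 0.906400]
step 3: m = 0.764600, f(m) = 0.412464 > 0 → root in [0.622800, 0.764600]
step 4: m = 0.693700, f(m) = 0.158167 > 0 → root in [0.622800, 0.693700]
Midpoint of [0.622800, 0.693700] = 0.658250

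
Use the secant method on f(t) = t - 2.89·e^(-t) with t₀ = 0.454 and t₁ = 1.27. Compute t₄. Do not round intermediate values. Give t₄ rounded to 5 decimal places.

f(t_0) = -1.381389, f(t_1) = 0.458397
t_2 = 1.270000 - (0.458397)·(1.270000 - 0.454000)/(0.458397 - (-1.381389)) = 1.066687; f(t_2) = 0.072104
t_3 = 1.066687 - (0.072104)·(1.066687 - 1.270000)/(0.072104 - (0.458397)) = 1.028738; f(t_3) = -0.004315
t_4 = 1.028738 - (-0.004315)·(1.028738 - 1.066687)/(-0.004315 - (0.072104)) = 1.030881; f(t_4) = 0.000039

1.03088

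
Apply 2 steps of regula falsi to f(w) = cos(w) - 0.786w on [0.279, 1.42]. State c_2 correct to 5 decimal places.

0.83836

f(0.279000) = 0.742037, f(1.420000) = -0.965895
step 1: c = 0.774725, f(c) = 0.105680 > 0 → new bracket [0.774725, 1.420000]
step 2: c = 0.838363, f(c) = 0.009728 > 0 → new bracket [0.838363, 1.420000]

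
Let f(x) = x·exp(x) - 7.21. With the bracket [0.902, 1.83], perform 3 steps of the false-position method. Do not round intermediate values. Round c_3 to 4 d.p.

f(0.902000) = -4.986996, f(1.830000) = 4.198013
step 1: c = 1.405857, f(c) = -1.475478 < 0 → new bracket [1.405857, 1.830000]
step 2: c = 1.516162, f(c) = -0.304321 < 0 → new bracket [1.516162, 1.830000]
step 3: c = 1.537375, f(c) = -0.057577 < 0 → new bracket [1.537375, 1.830000]

1.5374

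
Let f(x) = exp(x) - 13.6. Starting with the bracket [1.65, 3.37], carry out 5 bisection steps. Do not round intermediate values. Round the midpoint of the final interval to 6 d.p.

f(1.650000) = -8.393020, f(3.370000) = 15.478527 (opposite signs)
step 1: m = 2.510000, f(m) = -1.295070 < 0 → root in [2.510000, 3.370000]
step 2: m = 2.940000, f(m) = 5.315846 > 0 → root in [2.510000, 2.940000]
step 3: m = 2.725000, f(m) = 1.656414 > 0 → root in [2.510000, 2.725000]
step 4: m = 2.617500, f(m) = 0.101427 > 0 → root in [2.510000, 2.617500]
step 5: m = 2.563750, f(m) = -0.615582 < 0 → root in [2.563750, 2.617500]
Midpoint of [2.563750, 2.617500] = 2.590625

2.590625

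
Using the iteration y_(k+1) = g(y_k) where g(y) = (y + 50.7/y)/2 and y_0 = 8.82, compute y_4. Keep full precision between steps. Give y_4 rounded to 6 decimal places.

y_1 = g(8.820000) = 7.284150
y_2 = g(7.284150) = 7.122234
y_3 = g(7.122234) = 7.120393
y_4 = g(7.120393) = 7.120393

7.120393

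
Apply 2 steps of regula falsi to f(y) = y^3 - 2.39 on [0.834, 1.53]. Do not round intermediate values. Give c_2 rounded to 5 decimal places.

f(0.834000) = -1.809906, f(1.530000) = 1.191577
step 1: c = 1.253691, f(c) = -0.419523 < 0 → new bracket [1.253691, 1.530000]
step 2: c = 1.325640, f(c) = -0.060422 < 0 → new bracket [1.325640, 1.530000]

1.32564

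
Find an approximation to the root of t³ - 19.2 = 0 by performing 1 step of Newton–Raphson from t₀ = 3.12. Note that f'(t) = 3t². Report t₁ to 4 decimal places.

t_0 = 3.120000: f = 11.171328, f' = 29.203200 → t_1 = 3.120000 - (11.171328)/(29.203200) = 2.737462

2.7375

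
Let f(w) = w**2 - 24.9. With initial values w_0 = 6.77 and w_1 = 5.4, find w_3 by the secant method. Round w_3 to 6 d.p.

4.992343

Secant update: w_(k+1) = w_k − f(w_k)·(w_k − w_(k-1))/(f(w_k) − f(w_(k-1))).
f(w_0) = 20.932900, f(w_1) = 4.260000
w_2 = 5.400000 - (4.260000)·(5.400000 - 6.770000)/(4.260000 - (20.932900)) = 5.049959; f(w_2) = 0.602085
w_3 = 5.049959 - (0.602085)·(5.049959 - 5.400000)/(0.602085 - (4.260000)) = 4.992343; f(w_3) = 0.023488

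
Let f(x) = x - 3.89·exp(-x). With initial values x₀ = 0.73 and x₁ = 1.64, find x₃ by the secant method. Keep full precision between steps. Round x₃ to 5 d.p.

f(x_0) = -1.144626, f(x_1) = 0.885418
x_2 = 1.640000 - (0.885418)·(1.640000 - 0.730000)/(0.885418 - (-1.144626)) = 1.243097; f(x_2) = 0.120874
x_3 = 1.243097 - (0.120874)·(1.243097 - 1.640000)/(0.120874 - (0.885418)) = 1.180347; f(x_3) = -0.014552

1.18035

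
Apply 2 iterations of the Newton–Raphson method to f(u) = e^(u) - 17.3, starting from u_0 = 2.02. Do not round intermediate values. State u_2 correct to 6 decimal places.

f'(u) = e^(u)
u_0 = 2.020000: f = -9.761675, f' = 7.538325 → u_1 = 2.020000 - (-9.761675)/(7.538325) = 3.314940
u_1 = 3.314940: f = 10.220730, f' = 27.520730 → u_2 = 3.314940 - (10.220730)/(27.520730) = 2.943557

2.943557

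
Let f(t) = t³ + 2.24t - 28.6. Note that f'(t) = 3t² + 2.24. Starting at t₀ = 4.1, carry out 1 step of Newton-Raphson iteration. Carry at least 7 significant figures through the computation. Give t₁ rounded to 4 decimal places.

3.1601

t_0 = 4.100000: f = 49.505000, f' = 52.670000 → t_1 = 4.100000 - (49.505000)/(52.670000) = 3.160091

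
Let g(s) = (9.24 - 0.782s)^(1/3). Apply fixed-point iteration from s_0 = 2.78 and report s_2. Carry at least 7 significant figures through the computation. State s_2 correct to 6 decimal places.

1.978043

s_1 = g(2.780000) = 1.918928
s_2 = g(1.918928) = 1.978043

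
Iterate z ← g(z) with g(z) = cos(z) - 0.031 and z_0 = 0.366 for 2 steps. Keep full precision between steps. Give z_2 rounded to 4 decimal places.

z_1 = g(0.366000) = 0.902766
z_2 = g(0.902766) = 0.588441

0.5884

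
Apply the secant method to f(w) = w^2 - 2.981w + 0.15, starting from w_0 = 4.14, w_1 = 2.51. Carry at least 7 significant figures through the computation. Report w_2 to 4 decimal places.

Secant update: w_(k+1) = w_k − f(w_k)·(w_k − w_(k-1))/(f(w_k) − f(w_(k-1))).
f(w_0) = 4.948260, f(w_1) = -1.032210
w_2 = 2.510000 - (-1.032210)·(2.510000 - 4.140000)/(-1.032210 - (4.948260)) = 2.791333; f(w_2) = -0.379424

2.7913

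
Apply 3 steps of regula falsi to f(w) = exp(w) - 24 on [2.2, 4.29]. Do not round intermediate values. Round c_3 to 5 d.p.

False-position update: c = (a·f(b) − b·f(a))/(f(b) − f(a)); replace the endpoint whose sign matches f(c).
f(2.200000) = -14.974987, f(4.290000) = 48.966468
step 1: c = 2.689475, f(c) = -9.276061 < 0 → new bracket [2.689475, 4.290000]
step 2: c = 2.944384, f(c) = -5.001043 < 0 → new bracket [2.944384, 4.290000]
step 3: c = 3.069079, f(c) = -2.477925 < 0 → new bracket [3.069079, 4.290000]

3.06908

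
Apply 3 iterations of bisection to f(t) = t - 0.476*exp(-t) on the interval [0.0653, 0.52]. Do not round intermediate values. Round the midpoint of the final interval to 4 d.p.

f(0.065300) = -0.380610, f(0.520000) = 0.237008 (opposite signs)
step 1: m = 0.292650, f(m) = -0.062581 < 0 → root in [0.292650, 0.520000]
step 2: m = 0.406325, f(m) = 0.089264 > 0 → root in [0.292650, 0.406325]
step 3: m = 0.349488, f(m) = 0.013884 > 0 → root in [0.292650, 0.349488]
Midpoint of [0.292650, 0.349488] = 0.321069

0.3211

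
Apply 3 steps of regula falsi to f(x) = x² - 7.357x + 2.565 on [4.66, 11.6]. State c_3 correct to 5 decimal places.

f(4.660000) = -10.003020, f(11.600000) = 51.783800
step 1: c = 5.783556, f(c) = -6.535101 < 0 → new bracket [5.783556, 11.600000]
step 2: c = 6.435335, f(c) = -3.366221 < 0 → new bracket [6.435335, 11.600000]
step 3: c = 6.750574, f(c) = -1.528725 < 0 → new bracket [6.750574, 11.600000]

6.75057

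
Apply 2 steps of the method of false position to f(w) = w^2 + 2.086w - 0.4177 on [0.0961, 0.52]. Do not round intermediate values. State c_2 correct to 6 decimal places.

0.182687

False-position update: c = (a·f(b) − b·f(a))/(f(b) − f(a)); replace the endpoint whose sign matches f(c).
f(0.096100) = -0.208000, f(0.520000) = 0.937420
step 1: c = 0.173077, f(c) = -0.026705 < 0 → new bracket [0.173077, 0.520000]
step 2: c = 0.182687, f(c) = -0.003241 < 0 → new bracket [0.182687, 0.520000]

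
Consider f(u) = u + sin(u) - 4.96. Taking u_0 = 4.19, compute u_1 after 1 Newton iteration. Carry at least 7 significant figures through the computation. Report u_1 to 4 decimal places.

f'(u) = 1 + cos(u)
u_0 = 4.190000: f = -1.636630, f' = 0.501048 → u_1 = 4.190000 - (-1.636630)/(0.501048) = 7.456412

7.4564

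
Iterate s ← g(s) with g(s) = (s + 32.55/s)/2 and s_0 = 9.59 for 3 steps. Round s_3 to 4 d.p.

s_1 = g(9.590000) = 6.492080
s_2 = g(6.492080) = 5.752941
s_3 = g(5.752941) = 5.705458

5.7055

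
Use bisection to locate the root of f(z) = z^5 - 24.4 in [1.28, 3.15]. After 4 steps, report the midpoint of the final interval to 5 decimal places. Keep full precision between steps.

f(1.280000) = -20.964026, f(3.150000) = 285.736420 (opposite signs)
step 1: m = 2.215000, f(m) = 28.917362 > 0 → root in [1.280000, 2.215000]
step 2: m = 1.747500, f(m) = -8.103816 < 0 → root in [1.747500, 2.215000]
step 3: m = 1.981250, f(m) = 6.127863 > 0 → root in [1.747500, 1.981250]
step 4: m = 1.864375, f(m) = -1.874919 < 0 → root in [1.864375, 1.981250]
Midpoint of [1.864375, 1.981250] = 1.922813

1.92281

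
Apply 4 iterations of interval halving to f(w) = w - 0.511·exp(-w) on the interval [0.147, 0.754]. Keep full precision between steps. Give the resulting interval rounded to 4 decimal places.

f(0.147000) = -0.294143, f(0.754000) = 0.513584 (opposite signs)
step 1: m = 0.450500, f(m) = 0.124835 > 0 → root in [0.147000, 0.450500]
step 2: m = 0.298750, f(m) = -0.080282 < 0 → root in [0.298750, 0.450500]
step 3: m = 0.374625, f(m) = 0.023288 > 0 → root in [0.298750, 0.374625]
step 4: m = 0.336688, f(m) = -0.028234 < 0 → root in [0.336688, 0.374625]

[0.3367, 0.3746]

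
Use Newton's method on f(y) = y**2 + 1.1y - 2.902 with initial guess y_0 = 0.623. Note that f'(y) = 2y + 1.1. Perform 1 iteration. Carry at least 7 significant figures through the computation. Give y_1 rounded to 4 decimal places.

Newton update: y ← y − f(y)/f'(y).
y_0 = 0.623000: f = -1.828571, f' = 2.346000 → y_1 = 0.623000 - (-1.828571)/(2.346000) = 1.402442

1.4024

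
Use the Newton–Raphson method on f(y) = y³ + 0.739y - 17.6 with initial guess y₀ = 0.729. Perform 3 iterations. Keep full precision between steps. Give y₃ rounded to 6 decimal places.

f'(y) = 3y² + 0.739
y_0 = 0.729000: f = -16.673849, f' = 2.333323 → y_1 = 0.729000 - (-16.673849)/(2.333323) = 7.874967
y_1 = 7.874967: f = 476.586456, f' = 186.784303 → y_2 = 7.874967 - (476.586456)/(186.784303) = 5.323433
y_2 = 5.323433: f = 137.194455, f' = 85.755815 → y_3 = 5.323433 - (137.194455)/(85.755815) = 3.723606

3.723606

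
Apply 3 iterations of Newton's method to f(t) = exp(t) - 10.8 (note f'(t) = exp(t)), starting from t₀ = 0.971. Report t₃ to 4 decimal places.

2.6671

Newton update: t ← t − f(t)/f'(t).
t_0 = 0.971000: f = -8.159416, f' = 2.640584 → t_1 = 0.971000 - (-8.159416)/(2.640584) = 4.061005
t_1 = 4.061005: f = 47.232591, f' = 58.032591 → t_2 = 4.061005 - (47.232591)/(58.032591) = 3.247107
t_2 = 3.247107: f = 14.915838, f' = 25.715838 → t_3 = 3.247107 - (14.915838)/(25.715838) = 2.667082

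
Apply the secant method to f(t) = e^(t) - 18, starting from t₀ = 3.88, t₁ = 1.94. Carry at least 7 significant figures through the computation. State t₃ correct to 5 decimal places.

f(t_0) = 30.424215, f(t_1) = -11.041249
t_2 = 1.940000 - (-11.041249)·(1.940000 - 3.880000)/(-11.041249 - (30.424215)) = 2.456575; f(t_2) = -6.335209
t_3 = 2.456575 - (-6.335209)·(2.456575 - 1.940000)/(-6.335209 - (-11.041249)) = 3.151981; f(t_3) = 5.382348

3.15198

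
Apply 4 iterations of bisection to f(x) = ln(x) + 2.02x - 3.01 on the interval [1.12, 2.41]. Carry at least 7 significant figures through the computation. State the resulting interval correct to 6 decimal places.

[1.281250, 1.361875]

f(1.120000) = -0.634271, f(2.410000) = 2.737827 (opposite signs)
step 1: m = 1.765000, f(m) = 1.123451 > 0 → root in [1.120000, 1.765000]
step 2: m = 1.442500, f(m) = 0.270228 > 0 → root in [1.120000, 1.442500]
step 3: m = 1.281250, f(m) = -0.174039 < 0 → root in [1.281250, 1.442500]
step 4: m = 1.361875, f(m) = 0.049850 > 0 → root in [1.281250, 1.361875]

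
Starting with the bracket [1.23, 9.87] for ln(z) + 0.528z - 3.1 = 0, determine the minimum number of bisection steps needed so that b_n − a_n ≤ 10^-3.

14

Initial width b − a = 9.87 − 1.23 = 8.640000.
After n steps the width is (b−a)/2^n; need (b−a)/2^n ≤ 10^-3.
So n ≥ log₂(8.640000/10^-3) = log₂(8640.0000) ≈ 13.0768.
Hence n = 14.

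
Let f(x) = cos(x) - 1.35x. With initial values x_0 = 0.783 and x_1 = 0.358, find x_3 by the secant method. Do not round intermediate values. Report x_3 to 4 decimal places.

f(x_0) = -0.348249, f(x_1) = 0.453299
x_2 = 0.358000 - (0.453299)·(0.358000 - 0.783000)/(0.453299 - (-0.348249)) = 0.598350; f(x_2) = 0.018494
x_3 = 0.598350 - (0.018494)·(0.598350 - 0.358000)/(0.018494 - (0.453299)) = 0.608573; f(x_3) = -0.001109

0.6086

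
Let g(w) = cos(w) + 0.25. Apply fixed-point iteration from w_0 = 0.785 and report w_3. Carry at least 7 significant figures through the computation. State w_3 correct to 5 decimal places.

0.92807

w_1 = g(0.785000) = 0.957388
w_2 = g(0.957388) = 0.825658
w_3 = g(0.825658) = 0.928074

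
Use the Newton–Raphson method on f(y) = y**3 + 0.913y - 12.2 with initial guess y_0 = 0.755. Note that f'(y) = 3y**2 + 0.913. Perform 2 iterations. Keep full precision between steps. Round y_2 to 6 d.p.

y_0 = 0.755000: f = -11.080316, f' = 2.623075 → y_1 = 0.755000 - (-11.080316)/(2.623075) = 4.979171
y_1 = 4.979171: f = 115.790272, f' = 75.289418 → y_2 = 4.979171 - (115.790272)/(75.289418) = 3.441235

3.441235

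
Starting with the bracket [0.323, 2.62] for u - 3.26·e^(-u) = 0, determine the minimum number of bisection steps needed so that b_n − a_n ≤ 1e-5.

18

Initial width b − a = 2.62 − 0.323 = 2.297000.
After n steps the width is (b−a)/2^n; need (b−a)/2^n ≤ 1e-5.
So n ≥ log₂(2.297000/1e-5) = log₂(229700.0000) ≈ 17.8094.
Hence n = 18.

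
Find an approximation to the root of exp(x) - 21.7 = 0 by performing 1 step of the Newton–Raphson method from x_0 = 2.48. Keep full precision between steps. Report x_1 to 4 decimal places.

3.2972

f'(x) = exp(x)
x_0 = 2.480000: f = -9.758736, f' = 11.941264 → x_1 = 2.480000 - (-9.758736)/(11.941264) = 3.297228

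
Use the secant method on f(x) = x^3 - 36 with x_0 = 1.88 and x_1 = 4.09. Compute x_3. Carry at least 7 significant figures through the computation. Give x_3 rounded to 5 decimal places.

f(x_0) = -29.355328, f(x_1) = 32.417929
x_2 = 4.090000 - (32.417929)·(4.090000 - 1.880000)/(32.417929 - (-29.355328)) = 2.930216; f(x_2) = -10.840675
x_3 = 2.930216 - (-10.840675)·(2.930216 - 4.090000)/(-10.840675 - (32.417929)) = 3.220860; f(x_3) = -2.586999

3.22086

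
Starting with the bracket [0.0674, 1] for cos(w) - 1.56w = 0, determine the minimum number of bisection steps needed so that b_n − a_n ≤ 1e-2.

Initial width b − a = 1 − 0.0674 = 0.932600.
After n steps the width is (b−a)/2^n; need (b−a)/2^n ≤ 1e-2.
So n ≥ log₂(0.932600/1e-2) = log₂(93.2600) ≈ 6.5432.
Hence n = 7.

7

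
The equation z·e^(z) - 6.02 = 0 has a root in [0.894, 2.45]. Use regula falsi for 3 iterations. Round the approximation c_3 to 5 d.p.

1.33776

f(0.894000) = -3.834269, f(2.450000) = 22.371449
step 1: c = 1.121665, f(c) = -2.576532 < 0 → new bracket [1.121665, 2.450000]
step 2: c = 1.258850, f(c) = -1.587122 < 0 → new bracket [1.258850, 2.450000]
step 3: c = 1.337757, f(c) = -0.922492 < 0 → new bracket [1.337757, 2.450000]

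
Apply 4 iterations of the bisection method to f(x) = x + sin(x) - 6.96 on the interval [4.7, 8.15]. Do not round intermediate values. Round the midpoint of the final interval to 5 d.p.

f(4.700000) = -3.259923, f(8.150000) = 2.146506 (opposite signs)
step 1: m = 6.425000, f(m) = -0.393660 < 0 → root in [6.425000, 8.150000]
step 2: m = 7.287500, f(m) = 1.171294 > 0 → root in [6.425000, 7.287500]
step 3: m = 6.856250, f(m) = 0.438460 > 0 → root in [6.425000, 6.856250]
step 4: m = 6.640625, f(m) = 0.030502 > 0 → root in [6.425000, 6.640625]
Midpoint of [6.425000, 6.640625] = 6.532813

6.53281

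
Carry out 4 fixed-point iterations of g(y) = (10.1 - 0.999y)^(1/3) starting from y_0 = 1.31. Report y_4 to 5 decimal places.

2.00779

y_1 = g(1.310000) = 2.063880
y_2 = g(2.063880) = 2.003177
y_3 = g(2.003177) = 2.008202
y_4 = g(2.008202) = 2.007787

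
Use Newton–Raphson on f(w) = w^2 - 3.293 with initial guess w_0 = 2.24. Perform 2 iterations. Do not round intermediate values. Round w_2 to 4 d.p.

1.8151

f'(w) = 2w
w_0 = 2.240000: f = 1.724600, f' = 4.480000 → w_1 = 2.240000 - (1.724600)/(4.480000) = 1.855045
w_1 = 1.855045: f = 0.148191, f' = 3.710089 → w_2 = 1.855045 - (0.148191)/(3.710089) = 1.815102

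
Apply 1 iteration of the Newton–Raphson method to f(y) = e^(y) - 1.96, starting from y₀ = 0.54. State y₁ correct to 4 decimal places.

0.6822

f'(y) = e^(y)
y_0 = 0.540000: f = -0.243993, f' = 1.716007 → y_1 = 0.540000 - (-0.243993)/(1.716007) = 0.682187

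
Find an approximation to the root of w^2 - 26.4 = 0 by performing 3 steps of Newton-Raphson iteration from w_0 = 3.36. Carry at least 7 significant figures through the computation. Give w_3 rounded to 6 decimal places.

f'(w) = 2w
w_0 = 3.360000: f = -15.110400, f' = 6.720000 → w_1 = 3.360000 - (-15.110400)/(6.720000) = 5.608571
w_1 = 5.608571: f = 5.056073, f' = 11.217143 → w_2 = 5.608571 - (5.056073)/(11.217143) = 5.157826
w_2 = 5.157826: f = 0.203171, f' = 10.315652 → w_3 = 5.157826 - (0.203171)/(10.315652) = 5.138131

5.138131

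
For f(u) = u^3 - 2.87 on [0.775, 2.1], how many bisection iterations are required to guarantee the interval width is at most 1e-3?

11

Initial width b − a = 2.1 − 0.775 = 1.325000.
After n steps the width is (b−a)/2^n; need (b−a)/2^n ≤ 1e-3.
So n ≥ log₂(1.325000/1e-3) = log₂(1325.0000) ≈ 10.3718.
Hence n = 11.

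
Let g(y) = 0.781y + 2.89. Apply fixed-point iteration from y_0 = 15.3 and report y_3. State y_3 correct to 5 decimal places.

14.19848

y_1 = g(15.300000) = 14.839300
y_2 = g(14.839300) = 14.479493
y_3 = g(14.479493) = 14.198484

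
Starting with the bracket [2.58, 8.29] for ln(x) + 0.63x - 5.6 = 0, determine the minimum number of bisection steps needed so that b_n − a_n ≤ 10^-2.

10

Initial width b − a = 8.29 − 2.58 = 5.710000.
After n steps the width is (b−a)/2^n; need (b−a)/2^n ≤ 10^-2.
So n ≥ log₂(5.710000/10^-2) = log₂(571.0000) ≈ 9.1573.
Hence n = 10.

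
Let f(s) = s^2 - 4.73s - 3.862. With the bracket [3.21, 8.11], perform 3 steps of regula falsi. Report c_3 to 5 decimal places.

5.34438

f(3.210000) = -8.741200, f(8.110000) = 23.549800
step 1: c = 4.536434, f(c) = -4.740099 < 0 → new bracket [4.536434, 8.110000]
step 2: c = 5.135201, f(c) = -1.781211 < 0 → new bracket [5.135201, 8.110000]
step 3: c = 5.344381, f(c) = -0.578513 < 0 → new bracket [5.344381, 8.110000]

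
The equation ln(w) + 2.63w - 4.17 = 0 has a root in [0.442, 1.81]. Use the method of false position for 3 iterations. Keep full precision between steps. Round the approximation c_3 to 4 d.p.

f(0.442000) = -3.823985, f(1.810000) = 1.183627
step 1: c = 1.486652, f(c) = 0.136421 > 0 → new bracket [0.442000, 1.486652]
step 2: c = 1.450668, f(c) = 0.017280 > 0 → new bracket [0.442000, 1.450668]
step 3: c = 1.446130, f(c) = 0.002214 > 0 → new bracket [0.442000, 1.446130]

1.4461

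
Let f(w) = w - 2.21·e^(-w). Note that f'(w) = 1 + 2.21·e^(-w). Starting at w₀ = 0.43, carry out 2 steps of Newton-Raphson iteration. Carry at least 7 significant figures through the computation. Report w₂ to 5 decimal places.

w_0 = 0.430000: f = -1.007625, f' = 2.437625 → w_1 = 0.430000 - (-1.007625)/(2.437625) = 0.843363
w_1 = 0.843363: f = -0.107513, f' = 1.950877 → w_2 = 0.843363 - (-0.107513)/(1.950877) = 0.898474

0.89847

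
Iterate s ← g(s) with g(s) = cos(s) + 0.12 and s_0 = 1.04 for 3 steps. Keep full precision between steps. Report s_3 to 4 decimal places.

s_1 = g(1.040000) = 0.626220
s_2 = g(0.626220) = 0.930249
s_3 = g(0.930249) = 0.717635

0.7176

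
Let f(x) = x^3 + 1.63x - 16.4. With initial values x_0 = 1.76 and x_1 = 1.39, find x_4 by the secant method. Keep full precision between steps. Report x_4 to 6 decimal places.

f(x_0) = -8.079424, f(x_1) = -11.448681
x_2 = 1.390000 - (-11.448681)·(1.390000 - 1.760000)/(-11.448681 - (-8.079424)) = 2.647254; f(x_2) = 6.466858
x_3 = 2.647254 - (6.466858)·(2.647254 - 1.390000)/(6.466858 - (-11.448681)) = 2.193431; f(x_3) = -2.271804
x_4 = 2.193431 - (-2.271804)·(2.193431 - 2.647254)/(-2.271804 - (6.466858)) = 2.311412; f(x_4) = -0.283388

2.311412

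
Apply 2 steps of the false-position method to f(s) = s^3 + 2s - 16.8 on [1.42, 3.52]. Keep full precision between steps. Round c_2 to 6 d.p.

f(1.420000) = -11.096712, f(3.520000) = 33.854208
step 1: c = 1.938412, f(c) = -5.639707 < 0 → new bracket [1.938412, 3.520000]
step 2: c = 2.164262, f(c) = -2.334011 < 0 → new bracket [2.164262, 3.520000]

2.164262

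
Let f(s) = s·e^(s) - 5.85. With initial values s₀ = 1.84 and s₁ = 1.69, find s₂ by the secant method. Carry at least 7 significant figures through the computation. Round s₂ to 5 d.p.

Secant update: s_(k+1) = s_k − f(s_k)·(s_k − s_(k-1))/(f(s_k) − f(s_(k-1))).
f(s_0) = 5.735630, f(s_1) = 3.308922
s_2 = 1.690000 - (3.308922)·(1.690000 - 1.840000)/(3.308922 - (5.735630)) = 1.485468; f(s_2) = 0.711365

1.48547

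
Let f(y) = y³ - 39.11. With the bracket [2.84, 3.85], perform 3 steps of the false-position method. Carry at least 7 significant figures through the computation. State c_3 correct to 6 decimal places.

f(2.840000) = -16.203696, f(3.850000) = 17.956625
step 1: c = 3.319086, f(c) = -2.545846 < 0 → new bracket [3.319086, 3.850000]
step 2: c = 3.385011, f(c) = -0.323529 < 0 → new bracket [3.385011, 3.850000]
step 3: c = 3.393241, f(c) = -0.039951 < 0 → new bracket [3.393241, 3.850000]

3.393241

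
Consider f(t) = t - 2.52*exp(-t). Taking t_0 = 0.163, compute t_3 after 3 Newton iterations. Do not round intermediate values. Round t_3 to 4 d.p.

Newton update: t ← t − f(t)/f'(t).
f'(t) = 1 + 2.52*exp(-t)
t_0 = 0.163000: f = -1.977970, f' = 3.140970 → t_1 = 0.163000 - (-1.977970)/(3.140970) = 0.792732
t_1 = 0.792732: f = -0.347836, f' = 2.140568 → t_2 = 0.792732 - (-0.347836)/(2.140568) = 0.955229
t_2 = 0.955229: f = -0.014275, f' = 1.969504 → t_3 = 0.955229 - (-0.014275)/(1.969504) = 0.962477

0.9625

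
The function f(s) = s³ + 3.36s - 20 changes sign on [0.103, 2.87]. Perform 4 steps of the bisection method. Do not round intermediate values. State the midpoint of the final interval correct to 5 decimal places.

f(0.103000) = -19.652827, f(2.870000) = 13.283103 (opposite signs)
step 1: m = 1.486500, f(m) = -11.720667 < 0 → root in [1.486500, 2.870000]
step 2: m = 2.178250, f(m) = -2.345778 < 0 → root in [2.178250, 2.870000]
step 3: m = 2.524125, f(m) = 4.562783 > 0 → root in [2.178250, 2.524125]
step 4: m = 2.351187, f(m) = 0.897549 > 0 → root in [2.178250, 2.351187]
Midpoint of [2.178250, 2.351187] = 2.264719

2.26472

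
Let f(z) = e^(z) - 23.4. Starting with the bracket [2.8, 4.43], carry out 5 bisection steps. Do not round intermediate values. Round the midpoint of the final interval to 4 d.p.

f(2.800000) = -6.955353, f(4.430000) = 60.531417 (opposite signs)
step 1: m = 3.615000, f(m) = 13.751346 > 0 → root in [2.800000, 3.615000]
step 2: m = 3.207500, f(m) = 1.317216 > 0 → root in [2.800000, 3.207500]
step 3: m = 3.003750, f(m) = -3.239001 < 0 → root in [3.003750, 3.207500]
step 4: m = 3.105625, f(m) = -1.076833 < 0 → root in [3.105625, 3.207500]
step 5: m = 3.156562, f(m) = 0.089711 > 0 → root in [3.105625, 3.156562]
Midpoint of [3.105625, 3.156562] = 3.131094

3.1311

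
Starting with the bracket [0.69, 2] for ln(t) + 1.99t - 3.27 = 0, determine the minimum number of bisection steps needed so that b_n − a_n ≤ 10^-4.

14

Initial width b − a = 2 − 0.69 = 1.310000.
After n steps the width is (b−a)/2^n; need (b−a)/2^n ≤ 10^-4.
So n ≥ log₂(1.310000/10^-4) = log₂(13100.0000) ≈ 13.6773.
Hence n = 14.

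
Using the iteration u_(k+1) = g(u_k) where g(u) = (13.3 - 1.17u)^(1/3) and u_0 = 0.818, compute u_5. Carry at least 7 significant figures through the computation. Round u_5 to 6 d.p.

2.204965

u_1 = g(0.818000) = 2.311033
u_2 = g(2.311033) = 2.196419
u_3 = g(2.196419) = 2.205646
u_4 = g(2.205646) = 2.204906
u_5 = g(2.204906) = 2.204965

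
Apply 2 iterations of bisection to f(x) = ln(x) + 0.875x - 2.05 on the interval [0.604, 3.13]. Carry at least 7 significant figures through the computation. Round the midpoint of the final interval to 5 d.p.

1.55125

f(0.604000) = -2.025681, f(3.130000) = 1.829783 (opposite signs)
step 1: m = 1.867000, f(m) = 0.207958 > 0 → root in [0.604000, 1.867000]
step 2: m = 1.235500, f(m) = -0.757462 < 0 → root in [1.235500, 1.867000]
Midpoint of [1.235500, 1.867000] = 1.551250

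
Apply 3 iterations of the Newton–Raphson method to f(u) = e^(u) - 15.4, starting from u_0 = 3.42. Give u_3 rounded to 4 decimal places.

2.7345

f'(u) = e^(u)
u_0 = 3.420000: f = 15.169415, f' = 30.569415 → u_1 = 3.420000 - (15.169415)/(30.569415) = 2.923771
u_1 = 2.923771: f = 3.211348, f' = 18.611348 → u_2 = 2.923771 - (3.211348)/(18.611348) = 2.751224
u_2 = 2.751224: f = 0.261785, f' = 15.661785 → u_3 = 2.751224 - (0.261785)/(15.661785) = 2.734509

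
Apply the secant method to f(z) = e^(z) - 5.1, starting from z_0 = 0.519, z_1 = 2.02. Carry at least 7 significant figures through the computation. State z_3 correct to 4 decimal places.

1.5850

f(z_0) = -3.419654, f(z_1) = 2.438325
z_2 = 2.020000 - (2.438325)·(2.020000 - 0.519000)/(2.438325 - (-3.419654)) = 1.395224; f(z_2) = -1.064122
z_3 = 1.395224 - (-1.064122)·(1.395224 - 2.020000)/(-1.064122 - (2.438325)) = 1.585045; f(z_3) = -0.220490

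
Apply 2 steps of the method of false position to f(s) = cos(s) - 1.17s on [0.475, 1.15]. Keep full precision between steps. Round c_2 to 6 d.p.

f(0.475000) = 0.333543, f(1.150000) = -0.937013
step 1: c = 0.652199, f(c) = 0.031678 > 0 → new bracket [0.652199, 1.150000]
step 2: c = 0.668478, f(c) = 0.002646 > 0 → new bracket [0.668478, 1.150000]

0.668478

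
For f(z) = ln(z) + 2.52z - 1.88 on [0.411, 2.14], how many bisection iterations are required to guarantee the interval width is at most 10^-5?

Initial width b − a = 2.14 − 0.411 = 1.729000.
After n steps the width is (b−a)/2^n; need (b−a)/2^n ≤ 10^-5.
So n ≥ log₂(1.729000/10^-5) = log₂(172900.0000) ≈ 17.3996.
Hence n = 18.

18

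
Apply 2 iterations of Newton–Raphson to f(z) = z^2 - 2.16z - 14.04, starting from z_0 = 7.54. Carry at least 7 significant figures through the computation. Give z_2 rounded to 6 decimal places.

5.008752

Newton update: z ← z − f(z)/f'(z).
f'(z) = 2z - 2.16
z_0 = 7.540000: f = 26.525200, f' = 12.920000 → z_1 = 7.540000 - (26.525200)/(12.920000) = 5.486966
z_1 = 5.486966: f = 4.214949, f' = 8.813932 → z_2 = 5.486966 - (4.214949)/(8.813932) = 5.008752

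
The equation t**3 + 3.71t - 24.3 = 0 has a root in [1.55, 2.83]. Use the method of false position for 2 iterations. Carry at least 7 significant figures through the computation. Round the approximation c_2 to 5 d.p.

f(1.550000) = -14.825625, f(2.830000) = 8.864487
step 1: c = 2.351043, f(c) = -2.582467 < 0 → new bracket [2.351043, 2.830000]
step 2: c = 2.459097, f(c) = -0.306198 < 0 → new bracket [2.459097, 2.830000]

2.45910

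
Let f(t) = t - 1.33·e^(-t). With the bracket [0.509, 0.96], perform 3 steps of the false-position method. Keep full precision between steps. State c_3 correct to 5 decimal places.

f(0.509000) = -0.290458, f(0.960000) = 0.450752
step 1: c = 0.685733, f(c) = 0.015785 > 0 → new bracket [0.509000, 0.685733]
step 2: c = 0.676624, f(c) = 0.000545 > 0 → new bracket [0.509000, 0.676624]
step 3: c = 0.676310, f(c) = 0.000019 > 0 → new bracket [0.509000, 0.676310]

0.67631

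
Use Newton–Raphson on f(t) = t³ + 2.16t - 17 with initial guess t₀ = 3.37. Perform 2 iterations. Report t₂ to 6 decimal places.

Newton update: t ← t − f(t)/f'(t).
f'(t) = 3t² + 2.16
t_0 = 3.370000: f = 28.551953, f' = 36.230700 → t_1 = 3.370000 - (28.551953)/(36.230700) = 2.581940
t_1 = 2.581940: f = 5.789279, f' = 22.159248 → t_2 = 2.581940 - (5.789279)/(22.159248) = 2.320682

2.320682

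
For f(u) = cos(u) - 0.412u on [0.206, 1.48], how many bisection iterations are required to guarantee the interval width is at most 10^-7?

Initial width b − a = 1.48 − 0.206 = 1.274000.
After n steps the width is (b−a)/2^n; need (b−a)/2^n ≤ 10^-7.
So n ≥ log₂(1.274000/10^-7) = log₂(12740000.0000) ≈ 23.6029.
Hence n = 24.

24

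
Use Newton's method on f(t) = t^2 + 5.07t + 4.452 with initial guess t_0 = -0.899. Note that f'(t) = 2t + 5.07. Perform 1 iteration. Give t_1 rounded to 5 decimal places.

Newton update: t ← t − f(t)/f'(t).
t_0 = -0.899000: f = 0.702271, f' = 3.272000 → t_1 = -0.899000 - (0.702271)/(3.272000) = -1.113631

-1.11363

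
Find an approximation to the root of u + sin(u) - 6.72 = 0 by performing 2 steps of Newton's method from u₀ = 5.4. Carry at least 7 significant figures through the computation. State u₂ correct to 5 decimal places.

f'(u) = 1 + cos(u)
u_0 = 5.400000: f = -2.092764, f' = 1.634693 → u_1 = 5.400000 - (-2.092764)/(1.634693) = 6.680219
u_1 = 6.680219: f = 0.346903, f' = 1.922212 → u_2 = 6.680219 - (0.346903)/(1.922212) = 6.499748

6.49975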